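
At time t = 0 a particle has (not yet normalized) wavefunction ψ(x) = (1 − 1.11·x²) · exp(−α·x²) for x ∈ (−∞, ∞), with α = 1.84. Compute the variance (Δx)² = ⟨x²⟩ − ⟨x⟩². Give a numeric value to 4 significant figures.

Compute ⟨x⟩ and ⟨x²⟩ separately, then (Δx)² = ⟨x²⟩ − ⟨x⟩².
Expand each integrand as polynomial × e^(−2αx²) and use ∫x^(2j)·e^(−2αx²) dx = (2j−1)!!/(4α)^j · √(π/(2α)), odd powers → 0; here √(π/(2α)) = 0.92396.
Normalization: ∫|ψ|² dx = 0.70831.
⟨x⟩ = 0.0000 and ⟨x²⟩ = 0.077326.
(Δx)² = 0.077326 − (0.0000)² = 0.077326.

0.07733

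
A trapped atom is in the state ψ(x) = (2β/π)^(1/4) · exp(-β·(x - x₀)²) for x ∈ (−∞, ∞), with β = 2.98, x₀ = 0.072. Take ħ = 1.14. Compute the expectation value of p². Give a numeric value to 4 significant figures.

p² ψ = −ħ² d²ψ/dx²; ⟨p²⟩ = −ħ² ∫ ψ*·ψ'' dx.
Gaussian moments (u = x − x₀): ∫u^(2j)·e^(−2βu²) du = (2j−1)!!/(4β)^j · √(π/(2β)), odd powers integrate to 0; here √(π/(2β)) = 0.72603. Derivatives: d/dx e^(−βu²) = −2βu·e^(−βu²), d²/dx² e^(−βu²) = (4β²u² − 2β)·e^(−βu²).
⟨p²⟩ = 3.8728.

3.873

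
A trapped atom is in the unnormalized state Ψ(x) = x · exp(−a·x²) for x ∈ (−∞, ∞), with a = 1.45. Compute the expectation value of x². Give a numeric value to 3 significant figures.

0.517

⟨x²⟩ = ∫ x²·|Ψ|² dx / ∫|Ψ|² dx (integrals over the domain).
Expand each integrand as polynomial × e^(−2ax²) and use ∫x^(2j)·e^(−2ax²) dx = (2j−1)!!/(4a)^j · √(π/(2a)), odd powers → 0; here √(π/(2a)) = 1.0408.
State is unnormalized: ∫|Ψ|² dx = 0.17945, and ∫Ψ*·x²·Ψ dx = 0.092820, so ⟨x²⟩ = 0.092820 / 0.17945.
⟨x²⟩ = 0.51724.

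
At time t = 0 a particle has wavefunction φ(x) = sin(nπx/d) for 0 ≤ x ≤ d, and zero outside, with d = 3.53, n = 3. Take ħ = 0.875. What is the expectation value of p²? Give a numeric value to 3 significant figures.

5.46

p² φ = −ħ² d²φ/dx²; ⟨p²⟩ = −ħ² ∫ φ*·φ'' dx / ∫|φ|² dx.
d/dx sin(nπx/d) = (nπ/d)·cos(nπx/d) and d²/dx² sin(nπx/d) = −(nπ/d)²·sin(nπx/d); on 0 ≤ x ≤ d, ∫sin²(nπx/d) dx = d/2 and ∫sin(nπx/d)·cos(nπx/d) dx = 0.
State is unnormalized: ∫|φ|² dx = 1.7650, and ∫φ*·(−ħ² φ'') dx = 9.6328, so ⟨p²⟩ = 9.6328 / 1.7650.
⟨p²⟩ = 5.4577.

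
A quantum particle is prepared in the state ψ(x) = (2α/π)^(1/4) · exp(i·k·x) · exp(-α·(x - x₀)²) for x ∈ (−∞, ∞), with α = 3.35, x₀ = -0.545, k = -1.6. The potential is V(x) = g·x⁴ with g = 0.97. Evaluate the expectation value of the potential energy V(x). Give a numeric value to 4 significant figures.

0.2308

⟨V⟩ = ∫ V(x)·|ψ|² dx.
Gaussian moments (u = x − x₀): ∫u^(2j)·e^(−2αu²) du = (2j−1)!!/(4α)^j · √(π/(2α)), odd powers integrate to 0; here √(π/(2α)) = 0.68476.
⟨V⟩ = 0.23079.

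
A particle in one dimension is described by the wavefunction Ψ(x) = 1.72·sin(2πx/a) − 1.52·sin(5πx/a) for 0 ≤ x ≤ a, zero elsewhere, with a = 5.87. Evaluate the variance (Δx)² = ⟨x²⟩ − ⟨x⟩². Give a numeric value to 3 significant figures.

2.58

Compute ⟨x⟩ and ⟨x²⟩ separately, then (Δx)² = ⟨x²⟩ − ⟨x⟩².
On 0 ≤ x ≤ a (j ≠ l): ∫sin²(jπx/a) dx = a/2, ∫sin(jπx/a)·sin(lπx/a) dx = 0; diagonal moments ∫x·sin²(jπx/a) dx = a²/4, ∫x²·sin²(jπx/a) dx = a³·(1/6 − 1/(4j²π²)); cross terms ∫x·sin(jπx/a)·sin(lπx/a) dx = 0 for j + l even and −4jla²/(π²(j² − l²)²) for j + l odd, ∫x²·sin(jπx/a)·sin(lπx/a) dx = (−1)^(j+l)·4jla³/(π²(j² − l²)²); higher powers the same way via product-to-sum and parts.
Normalization: ∫|Ψ|² dx = 15.464.
⟨x⟩ = 3.0421 and ⟨x²⟩ = 11.838.
(Δx)² = 11.838 − (3.0421)² = 2.5843.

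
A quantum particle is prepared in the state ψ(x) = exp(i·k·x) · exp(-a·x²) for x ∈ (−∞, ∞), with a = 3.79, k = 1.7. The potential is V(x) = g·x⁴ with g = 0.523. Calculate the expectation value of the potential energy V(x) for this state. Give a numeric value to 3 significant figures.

0.00683

⟨V⟩ = ∫ V(x)·|ψ|² dx / ∫|ψ|² dx.
Gaussian moments: ∫x^(2j)·e^(−2ax²) dx = (2j−1)!!/(4a)^j · √(π/(2a)), odd powers integrate to 0; here √(π/(2a)) = 0.64378.
State is unnormalized: ∫|ψ|² dx = 0.64378, and ∫ψ*·V(x)·ψ dx = 0.0043951, so ⟨V⟩ = 0.0043951 / 0.64378.
⟨V⟩ = 0.0068269.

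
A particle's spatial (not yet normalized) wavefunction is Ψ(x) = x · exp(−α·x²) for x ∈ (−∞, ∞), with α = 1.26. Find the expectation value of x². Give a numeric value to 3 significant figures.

⟨x²⟩ = ∫ x²·|Ψ|² dx / ∫|Ψ|² dx (integrals over the domain).
Expand each integrand as polynomial × e^(−2αx²) and use ∫x^(2j)·e^(−2αx²) dx = (2j−1)!!/(4α)^j · √(π/(2α)), odd powers → 0; here √(π/(2α)) = 1.1165.
State is unnormalized: ∫|Ψ|² dx = 0.22154, and ∫Ψ*·x²·Ψ dx = 0.13187, so ⟨x²⟩ = 0.13187 / 0.22154.
⟨x²⟩ = 0.59524.

0.595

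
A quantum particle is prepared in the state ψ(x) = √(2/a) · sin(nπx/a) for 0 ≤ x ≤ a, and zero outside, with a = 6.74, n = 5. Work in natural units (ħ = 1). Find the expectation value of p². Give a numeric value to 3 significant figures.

p² ψ = −ħ² d²ψ/dx²; ⟨p²⟩ = −ħ² ∫ ψ*·ψ'' dx.
d/dx sin(nπx/a) = (nπ/a)·cos(nπx/a) and d²/dx² sin(nπx/a) = −(nπ/a)²·sin(nπx/a); on 0 ≤ x ≤ a, ∫sin²(nπx/a) dx = a/2 and ∫sin(nπx/a)·cos(nπx/a) dx = 0.
⟨p²⟩ = 5.4315.

5.43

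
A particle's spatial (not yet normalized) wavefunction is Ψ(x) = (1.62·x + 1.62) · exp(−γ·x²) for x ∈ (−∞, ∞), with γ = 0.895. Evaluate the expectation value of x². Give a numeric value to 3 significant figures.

⟨x²⟩ = ∫ x²·|Ψ|² dx / ∫|Ψ|² dx (integrals over the domain).
Expand each integrand as polynomial × e^(−2γx²) and use ∫x^(2j)·e^(−2γx²) dx = (2j−1)!!/(4γ)^j · √(π/(2γ)), odd powers → 0; here √(π/(2γ)) = 1.3248.
State is unnormalized: ∫|Ψ|² dx = 4.4480, and ∫Ψ*·x²·Ψ dx = 1.7850, so ⟨x²⟩ = 1.7850 / 4.4480.
⟨x²⟩ = 0.40131.

0.401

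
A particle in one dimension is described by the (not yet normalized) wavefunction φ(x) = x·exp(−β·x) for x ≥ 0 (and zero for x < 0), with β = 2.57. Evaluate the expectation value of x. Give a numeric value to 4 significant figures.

⟨x⟩ = ∫ x·|φ|² dx / ∫|φ|² dx (integrals over the domain).
Every integrand reduces to terms xʲ·e^(−2βx) on [0, ∞); use ∫₀^∞ xʲ·e^(−2βx) dx = j!/(2β)^(j+1).
State is unnormalized: ∫|φ|² dx = 0.014728, and ∫φ*·x·φ dx = 0.0085960, so ⟨x⟩ = 0.0085960 / 0.014728.
⟨x⟩ = 0.58366.

0.5837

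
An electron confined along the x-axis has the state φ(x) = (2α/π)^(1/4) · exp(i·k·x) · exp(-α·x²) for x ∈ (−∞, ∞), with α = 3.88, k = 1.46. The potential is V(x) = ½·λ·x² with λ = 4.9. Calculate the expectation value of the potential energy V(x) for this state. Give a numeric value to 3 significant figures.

⟨V⟩ = ∫ V(x)·|φ|² dx.
Gaussian moments: ∫x^(2j)·e^(−2αx²) dx = (2j−1)!!/(4α)^j · √(π/(2α)), odd powers integrate to 0; here √(π/(2α)) = 0.63627.
⟨V⟩ = 0.15786.

0.158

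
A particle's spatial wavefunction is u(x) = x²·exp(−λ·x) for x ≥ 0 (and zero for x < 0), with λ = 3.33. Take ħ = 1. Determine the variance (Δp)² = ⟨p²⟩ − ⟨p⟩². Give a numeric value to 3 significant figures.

Compute ⟨p⟩ and ⟨p²⟩ separately; (Δp)² = ⟨p²⟩ − ⟨p⟩².
Differentiate x²·exp(−λ·x) with the product rule; every integrand then reduces to terms xʲ·e^(−2λx) on [0, ∞), with ∫₀^∞ xʲ·e^(−2λx) dx = j!/(2λ)^(j+1).
Normalization: ∫|u|² dx = 0.0018316.
⟨p⟩ = 0.0000 and ⟨p²⟩ = 3.6963.
(Δp)² = 3.6963 − (0.0000)² = 3.6963.

3.70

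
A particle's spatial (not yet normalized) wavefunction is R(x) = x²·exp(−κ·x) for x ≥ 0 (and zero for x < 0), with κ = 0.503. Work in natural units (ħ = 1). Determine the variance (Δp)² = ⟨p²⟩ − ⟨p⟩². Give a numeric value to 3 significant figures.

Compute ⟨p⟩ and ⟨p²⟩ separately; (Δp)² = ⟨p²⟩ − ⟨p⟩².
Differentiate x²·exp(−κ·x) with the product rule; every integrand then reduces to terms xʲ·e^(−2κx) on [0, ∞), with ∫₀^∞ xʲ·e^(−2κx) dx = j!/(2κ)^(j+1).
Normalization: ∫|R|² dx = 23.293.
⟨p⟩ = 0.0000 and ⟨p²⟩ = 0.084336.
(Δp)² = 0.084336 − (0.0000)² = 0.084336.

0.0843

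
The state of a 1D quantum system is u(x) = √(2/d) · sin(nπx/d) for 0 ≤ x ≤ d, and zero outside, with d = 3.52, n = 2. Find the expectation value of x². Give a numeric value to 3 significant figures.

3.97

⟨x²⟩ = ∫ x²·|u|² dx (integrals over the domain).
With sin²θ = (1 − cos2θ)/2 on 0 ≤ x ≤ d: ∫sin²(nπx/d) dx = d/2, ∫x·sin²(nπx/d) dx = d²/4, ∫x²·sin²(nπx/d) dx = d³·(1/6 − 1/(4n²π²)); higher powers xᵏ the same way, integrating xᵏ·cos(2nπx/d) by parts.
⟨x²⟩ = 3.9732.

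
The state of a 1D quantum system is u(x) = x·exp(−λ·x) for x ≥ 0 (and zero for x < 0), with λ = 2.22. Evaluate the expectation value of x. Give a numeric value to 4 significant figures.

0.6757

⟨x⟩ = ∫ x·|u|² dx / ∫|u|² dx (integrals over the domain).
Every integrand reduces to terms xʲ·e^(−2λx) on [0, ∞); use ∫₀^∞ xʲ·e^(−2λx) dx = j!/(2λ)^(j+1).
State is unnormalized: ∫|u|² dx = 0.022850, and ∫u*·x·u dx = 0.015439, so ⟨x⟩ = 0.015439 / 0.022850.
⟨x⟩ = 0.67568.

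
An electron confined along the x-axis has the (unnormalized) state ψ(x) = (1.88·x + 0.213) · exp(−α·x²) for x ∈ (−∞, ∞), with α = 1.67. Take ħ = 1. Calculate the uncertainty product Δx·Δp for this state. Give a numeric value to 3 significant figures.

1.35

Δx = √(⟨x²⟩−⟨x⟩²), Δp = √(⟨p²⟩−⟨p⟩²).
Expand each integrand as polynomial × e^(−2αx²) and use ∫x^(2j)·e^(−2αx²) dx = (2j−1)!!/(4α)^j · √(π/(2α)), odd powers → 0; here √(π/(2α)) = 0.96984. Differentiate with the product rule, d/dx e^(−αx²) = −2αx·e^(−αx²).
Normalization: ∫|ψ|² dx = 0.55715.
⟨x⟩ = 0.20870, ⟨x²⟩ = 0.42546 ⇒ Δx = 0.61798.
⟨p⟩ = 0.0000, ⟨p²⟩ = 4.7462 ⇒ Δp = 2.1786.
Δx·Δp = 1.3463.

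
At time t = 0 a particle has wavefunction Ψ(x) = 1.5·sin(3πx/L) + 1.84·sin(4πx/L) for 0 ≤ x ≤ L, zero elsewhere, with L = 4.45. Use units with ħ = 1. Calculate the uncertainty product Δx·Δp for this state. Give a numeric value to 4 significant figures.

2.322

Δx = √(⟨x²⟩−⟨x⟩²), Δp = √(⟨p²⟩−⟨p⟩²).
On 0 ≤ x ≤ L (j ≠ l): ∫sin²(jπx/L) dx = L/2, ∫sin(jπx/L)·sin(lπx/L) dx = 0; diagonal moments ∫x·sin²(jπx/L) dx = L²/4, ∫x²·sin²(jπx/L) dx = L³·(1/6 − 1/(4j²π²)); cross terms ∫x·sin(jπx/L)·sin(lπx/L) dx = 0 for j + l even and −4jlL²/(π²(j² − l²)²) for j + l odd, ∫x²·sin(jπx/L)·sin(lπx/L) dx = (−1)^(j+l)·4jlL³/(π²(j² − l²)²); higher powers the same way via product-to-sum and parts. d²/dx² sin(jπx/L) = −(jπ/L)²·sin(jπx/L); on 0 ≤ x ≤ L, ∫sin²(jπx/L) dx = L/2 and ∫sin(jπx/L)·sin(lπx/L) dx = 0 for j ≠ l, so only diagonal terms survive in ∫|Ψ|² and ∫Ψ·Ψ″; ∫Ψ·Ψ′ dx = [Ψ²/2] between the walls = 0.
Normalization: ∫|Ψ|² dx = 12.539.
⟨x⟩ = 1.3598, ⟨x²⟩ = 2.6684 ⇒ Δx = 0.90521.
⟨p⟩ = 0.0000, ⟨p²⟩ = 6.5815 ⇒ Δp = 2.5654.
Δx·Δp = 2.3223.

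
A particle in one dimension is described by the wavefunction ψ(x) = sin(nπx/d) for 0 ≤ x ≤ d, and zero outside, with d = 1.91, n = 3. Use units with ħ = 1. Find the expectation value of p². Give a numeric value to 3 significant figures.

p² ψ = −ħ² d²ψ/dx²; ⟨p²⟩ = −ħ² ∫ ψ*·ψ'' dx / ∫|ψ|² dx.
d/dx sin(nπx/d) = (nπ/d)·cos(nπx/d) and d²/dx² sin(nπx/d) = −(nπ/d)²·sin(nπx/d); on 0 ≤ x ≤ d, ∫sin²(nπx/d) dx = d/2 and ∫sin(nπx/d)·cos(nπx/d) dx = 0.
State is unnormalized: ∫|ψ|² dx = 0.95500, and ∫ψ*·(−ħ² ψ'') dx = 23.253, so ⟨p²⟩ = 23.253 / 0.95500.
⟨p²⟩ = 24.349.

24.3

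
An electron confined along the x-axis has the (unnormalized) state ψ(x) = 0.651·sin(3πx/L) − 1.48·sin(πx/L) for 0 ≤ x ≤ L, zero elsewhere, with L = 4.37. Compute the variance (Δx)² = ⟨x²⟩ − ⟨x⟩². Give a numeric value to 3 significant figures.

Compute ⟨x⟩ and ⟨x²⟩ separately, then (Δx)² = ⟨x²⟩ − ⟨x⟩².
On 0 ≤ x ≤ L (j ≠ l): ∫sin²(jπx/L) dx = L/2, ∫sin(jπx/L)·sin(lπx/L) dx = 0; diagonal moments ∫x·sin²(jπx/L) dx = L²/4, ∫x²·sin²(jπx/L) dx = L³·(1/6 − 1/(4j²π²)); cross terms ∫x·sin(jπx/L)·sin(lπx/L) dx = 0 for j + l even and −4jlL²/(π²(j² − l²)²) for j + l odd, ∫x²·sin(jπx/L)·sin(lπx/L) dx = (−1)^(j+l)·4jlL³/(π²(j² − l²)²); higher powers the same way via product-to-sum and parts.
Normalization: ∫|ψ|² dx = 5.7120.
⟨x⟩ = 2.1850 and ⟨x²⟩ = 5.0027.
(Δx)² = 5.0027 − (2.1850)² = 0.22852.

0.229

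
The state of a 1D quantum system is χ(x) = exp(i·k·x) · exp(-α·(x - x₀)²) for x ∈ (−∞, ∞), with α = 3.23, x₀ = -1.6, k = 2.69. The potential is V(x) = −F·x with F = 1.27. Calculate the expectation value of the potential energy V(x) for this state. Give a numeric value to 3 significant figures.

2.03

⟨V⟩ = ∫ V(x)·|χ|² dx / ∫|χ|² dx.
Gaussian moments (u = x − x₀): ∫u^(2j)·e^(−2αu²) du = (2j−1)!!/(4α)^j · √(π/(2α)), odd powers integrate to 0; here √(π/(2α)) = 0.69736.
State is unnormalized: ∫|χ|² dx = 0.69736, and ∫χ*·V(x)·χ dx = 1.4170, so ⟨V⟩ = 1.4170 / 0.69736.
⟨V⟩ = 2.0320.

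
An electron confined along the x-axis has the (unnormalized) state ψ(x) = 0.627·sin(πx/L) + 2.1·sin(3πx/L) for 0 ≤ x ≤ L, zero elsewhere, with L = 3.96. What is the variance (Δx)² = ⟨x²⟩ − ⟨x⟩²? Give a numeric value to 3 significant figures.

Compute ⟨x⟩ and ⟨x²⟩ separately, then (Δx)² = ⟨x²⟩ − ⟨x⟩².
On 0 ≤ x ≤ L (j ≠ l): ∫sin²(jπx/L) dx = L/2, ∫sin(jπx/L)·sin(lπx/L) dx = 0; diagonal moments ∫x·sin²(jπx/L) dx = L²/4, ∫x²·sin²(jπx/L) dx = L³·(1/6 − 1/(4j²π²)); cross terms ∫x·sin(jπx/L)·sin(lπx/L) dx = 0 for j + l even and −4jlL²/(π²(j² − l²)²) for j + l odd, ∫x²·sin(jπx/L)·sin(lπx/L) dx = (−1)^(j+l)·4jlL³/(π²(j² − l²)²); higher powers the same way via product-to-sum and parts.
Normalization: ∫|ψ|² dx = 9.5102.
⟨x⟩ = 1.9800 and ⟨x²⟩ = 5.4078.
(Δx)² = 5.4078 − (1.9800)² = 1.4874.

1.49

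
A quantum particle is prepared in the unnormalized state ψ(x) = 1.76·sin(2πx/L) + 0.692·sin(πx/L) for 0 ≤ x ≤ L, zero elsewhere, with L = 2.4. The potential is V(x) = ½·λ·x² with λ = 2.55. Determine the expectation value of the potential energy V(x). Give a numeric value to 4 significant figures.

1.417

⟨V⟩ = ∫ V(x)·|ψ|² dx / ∫|ψ|² dx.
On 0 ≤ x ≤ L (j ≠ l): ∫sin²(jπx/L) dx = L/2, ∫sin(jπx/L)·sin(lπx/L) dx = 0; diagonal moments ∫x·sin²(jπx/L) dx = L²/4, ∫x²·sin²(jπx/L) dx = L³·(1/6 − 1/(4j²π²)); cross terms ∫x·sin(jπx/L)·sin(lπx/L) dx = 0 for j + l even and −4jlL²/(π²(j² − l²)²) for j + l odd, ∫x²·sin(jπx/L)·sin(lπx/L) dx = (−1)^(j+l)·4jlL³/(π²(j² − l²)²); higher powers the same way via product-to-sum and parts.
State is unnormalized: ∫|ψ|² dx = 4.2918, and ∫ψ*·V(x)·ψ dx = 6.0800, so ⟨V⟩ = 6.0800 / 4.2918.
⟨V⟩ = 1.4167.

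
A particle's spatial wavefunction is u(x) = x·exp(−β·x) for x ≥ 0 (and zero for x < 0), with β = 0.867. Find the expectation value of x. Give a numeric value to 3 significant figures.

⟨x⟩ = ∫ x·|u|² dx / ∫|u|² dx (integrals over the domain).
Every integrand reduces to terms xʲ·e^(−2βx) on [0, ∞); use ∫₀^∞ xʲ·e^(−2βx) dx = j!/(2β)^(j+1).
State is unnormalized: ∫|u|² dx = 0.38360, and ∫u*·x·u dx = 0.66367, so ⟨x⟩ = 0.66367 / 0.38360.
⟨x⟩ = 1.7301.

1.73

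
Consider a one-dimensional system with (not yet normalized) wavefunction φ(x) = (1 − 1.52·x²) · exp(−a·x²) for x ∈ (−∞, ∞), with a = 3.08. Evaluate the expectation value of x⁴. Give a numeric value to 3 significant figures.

⟨x⁴⟩ = ∫ x⁴·|φ|² dx / ∫|φ|² dx (integrals over the domain).
Expand each integrand as polynomial × e^(−2ax²) and use ∫x^(2j)·e^(−2ax²) dx = (2j−1)!!/(4a)^j · √(π/(2a)), odd powers → 0; here √(π/(2a)) = 0.71414.
State is unnormalized: ∫|φ|² dx = 0.57054, and ∫φ*·x⁴·φ dx = 0.0042204, so ⟨x⁴⟩ = 0.0042204 / 0.57054.
⟨x⁴⟩ = 0.0073972.

0.00740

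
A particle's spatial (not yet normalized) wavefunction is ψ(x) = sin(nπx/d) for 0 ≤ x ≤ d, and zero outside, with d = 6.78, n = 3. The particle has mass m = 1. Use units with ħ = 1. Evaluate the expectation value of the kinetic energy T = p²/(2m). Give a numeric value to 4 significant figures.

T = −(ħ²/2m) d²/dx², so ⟨T⟩ = −(ħ²/2m) ∫ ψ*·ψ'' dx / ∫|ψ|² dx; with m = 1.
d/dx sin(nπx/d) = (nπ/d)·cos(nπx/d) and d²/dx² sin(nπx/d) = −(nπ/d)²·sin(nπx/d); on 0 ≤ x ≤ d, ∫sin²(nπx/d) dx = d/2 and ∫sin(nπx/d)·cos(nπx/d) dx = 0.
State is unnormalized: ∫|ψ|² dx = 3.3900, and ∫ψ*·(−ħ²/2m · ψ'') dx = 3.2753, so ⟨T⟩ = 3.2753 / 3.3900.
⟨T⟩ = 0.96617.

0.9662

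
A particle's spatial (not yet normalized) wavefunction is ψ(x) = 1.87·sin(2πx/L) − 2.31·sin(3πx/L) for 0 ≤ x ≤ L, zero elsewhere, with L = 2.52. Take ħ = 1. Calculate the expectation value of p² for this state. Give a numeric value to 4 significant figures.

p² ψ = −ħ² d²ψ/dx²; ⟨p²⟩ = −ħ² ∫ ψ*·ψ'' dx / ∫|ψ|² dx.
d²/dx² sin(jπx/L) = −(jπ/L)²·sin(jπx/L); on 0 ≤ x ≤ L, ∫sin²(jπx/L) dx = L/2 and ∫sin(jπx/L)·sin(lπx/L) dx = 0 for j ≠ l, so only diagonal terms survive in ∫|ψ|² and ∫ψ·ψ″; ∫ψ·ψ′ dx = [ψ²/2] between the walls = 0.
State is unnormalized: ∫|ψ|² dx = 11.130, and ∫ψ*·(−ħ² ψ'') dx = 121.44, so ⟨p²⟩ = 121.44 / 11.130.
⟨p²⟩ = 10.911.

10.91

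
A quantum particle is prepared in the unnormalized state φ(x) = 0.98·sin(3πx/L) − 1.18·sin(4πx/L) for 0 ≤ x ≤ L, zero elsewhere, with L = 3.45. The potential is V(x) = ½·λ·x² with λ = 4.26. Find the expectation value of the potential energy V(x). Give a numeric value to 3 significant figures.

13.3

⟨V⟩ = ∫ V(x)·|φ|² dx / ∫|φ|² dx.
On 0 ≤ x ≤ L (j ≠ l): ∫sin²(jπx/L) dx = L/2, ∫sin(jπx/L)·sin(lπx/L) dx = 0; diagonal moments ∫x·sin²(jπx/L) dx = L²/4, ∫x²·sin²(jπx/L) dx = L³·(1/6 − 1/(4j²π²)); cross terms ∫x·sin(jπx/L)·sin(lπx/L) dx = 0 for j + l even and −4jlL²/(π²(j² − l²)²) for j + l odd, ∫x²·sin(jπx/L)·sin(lπx/L) dx = (−1)^(j+l)·4jlL³/(π²(j² − l²)²); higher powers the same way via product-to-sum and parts.
State is unnormalized: ∫|φ|² dx = 4.0586, and ∫φ*·V(x)·φ dx = 53.947, so ⟨V⟩ = 53.947 / 4.0586.
⟨V⟩ = 13.292.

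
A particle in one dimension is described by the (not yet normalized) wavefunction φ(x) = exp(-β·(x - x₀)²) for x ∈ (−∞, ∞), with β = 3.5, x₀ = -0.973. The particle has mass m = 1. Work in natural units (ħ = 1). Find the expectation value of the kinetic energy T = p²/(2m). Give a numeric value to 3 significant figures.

1.75

T = −(ħ²/2m) d²/dx², so ⟨T⟩ = −(ħ²/2m) ∫ φ*·φ'' dx / ∫|φ|² dx; with m = 1.
Gaussian moments (u = x − x₀): ∫u^(2j)·e^(−2βu²) du = (2j−1)!!/(4β)^j · √(π/(2β)), odd powers integrate to 0; here √(π/(2β)) = 0.66992. Derivatives: d/dx e^(−βu²) = −2βu·e^(−βu²), d²/dx² e^(−βu²) = (4β²u² − 2β)·e^(−βu²).
State is unnormalized: ∫|φ|² dx = 0.66992, and ∫φ*·(−ħ²/2m · φ'') dx = 1.1724, so ⟨T⟩ = 1.1724 / 0.66992.
⟨T⟩ = 1.7500.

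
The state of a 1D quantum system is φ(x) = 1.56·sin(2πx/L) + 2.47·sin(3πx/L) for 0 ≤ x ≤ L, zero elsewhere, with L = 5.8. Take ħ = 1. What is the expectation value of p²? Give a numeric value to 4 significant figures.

2.222

p² φ = −ħ² d²φ/dx²; ⟨p²⟩ = −ħ² ∫ φ*·φ'' dx / ∫|φ|² dx.
d²/dx² sin(jπx/L) = −(jπ/L)²·sin(jπx/L); on 0 ≤ x ≤ L, ∫sin²(jπx/L) dx = L/2 and ∫sin(jπx/L)·sin(lπx/L) dx = 0 for j ≠ l, so only diagonal terms survive in ∫|φ|² and ∫φ·φ″; ∫φ·φ′ dx = [φ²/2] between the walls = 0.
State is unnormalized: ∫|φ|² dx = 24.750, and ∫φ*·(−ħ² φ'') dx = 55.000, so ⟨p²⟩ = 55.000 / 24.750.
⟨p²⟩ = 2.2222.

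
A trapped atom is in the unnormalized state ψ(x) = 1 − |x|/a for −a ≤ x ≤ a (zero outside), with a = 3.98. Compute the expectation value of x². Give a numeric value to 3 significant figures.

⟨x²⟩ = ∫ x²·|ψ|² dx / ∫|ψ|² dx (integrals over the domain).
ψ is even, so ∫ over [−a, a] = 2∫₀ᵃ with ψ = 1 − x/a there: ∫₀ᵃ (1 − x/a)² dx = a/3, ∫₀ᵃ x²(1 − x/a)² dx = a³/30, ∫₀ᵃ x⁴(1 − x/a)² dx = a⁵/105.
State is unnormalized: ∫|ψ|² dx = 2.6533, and ∫ψ*·x²·ψ dx = 4.2030, so ⟨x²⟩ = 4.2030 / 2.6533.
⟨x²⟩ = 1.5840.

1.58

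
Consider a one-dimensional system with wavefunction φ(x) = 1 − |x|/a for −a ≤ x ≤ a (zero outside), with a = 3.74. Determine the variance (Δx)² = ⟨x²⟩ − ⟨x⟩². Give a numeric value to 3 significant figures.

1.40

Compute ⟨x⟩ and ⟨x²⟩ separately, then (Δx)² = ⟨x²⟩ − ⟨x⟩².
φ is even, so ∫ over [−a, a] = 2∫₀ᵃ with φ = 1 − x/a there: ∫₀ᵃ (1 − x/a)² dx = a/3, ∫₀ᵃ x²(1 − x/a)² dx = a³/30, ∫₀ᵃ x⁴(1 − x/a)² dx = a⁵/105.
Normalization: ∫|φ|² dx = 2.4933.
⟨x⟩ = 0.0000 and ⟨x²⟩ = 1.3988.
(Δx)² = 1.3988 − (0.0000)² = 1.3988.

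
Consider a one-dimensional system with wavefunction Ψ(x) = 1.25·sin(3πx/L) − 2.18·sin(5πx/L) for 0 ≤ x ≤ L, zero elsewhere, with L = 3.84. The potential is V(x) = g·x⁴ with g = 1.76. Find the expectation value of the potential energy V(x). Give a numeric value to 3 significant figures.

⟨V⟩ = ∫ V(x)·|Ψ|² dx / ∫|Ψ|² dx.
On 0 ≤ x ≤ L (j ≠ l): ∫sin²(jπx/L) dx = L/2, ∫sin(jπx/L)·sin(lπx/L) dx = 0; diagonal moments ∫x·sin²(jπx/L) dx = L²/4, ∫x²·sin²(jπx/L) dx = L³·(1/6 − 1/(4j²π²)); cross terms ∫x·sin(jπx/L)·sin(lπx/L) dx = 0 for j + l even and −4jlL²/(π²(j² − l²)²) for j + l odd, ∫x²·sin(jπx/L)·sin(lπx/L) dx = (−1)^(j+l)·4jlL³/(π²(j² − l²)²); higher powers the same way via product-to-sum and parts.
State is unnormalized: ∫|Ψ|² dx = 12.125, and ∫Ψ*·V(x)·Ψ dx = 582.25, so ⟨V⟩ = 582.25 / 12.125.
⟨V⟩ = 48.022.

48.0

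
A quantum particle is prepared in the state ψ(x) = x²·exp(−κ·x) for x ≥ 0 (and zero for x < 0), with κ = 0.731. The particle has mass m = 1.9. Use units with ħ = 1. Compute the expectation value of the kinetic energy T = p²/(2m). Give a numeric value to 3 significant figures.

T = −(ħ²/2m) d²/dx², so ⟨T⟩ = −(ħ²/2m) ∫ ψ*·ψ'' dx / ∫|ψ|² dx; with m = 1.9.
Differentiate x²·exp(−κ·x) with the product rule; every integrand then reduces to terms xʲ·e^(−2κx) on [0, ∞), with ∫₀^∞ xʲ·e^(−2κx) dx = j!/(2κ)^(j+1).
State is unnormalized: ∫|ψ|² dx = 3.5931, and ∫ψ*·(−ħ²/2m · ψ'') dx = 0.16842, so ⟨T⟩ = 0.16842 / 3.5931.
⟨T⟩ = 0.046874.

0.0469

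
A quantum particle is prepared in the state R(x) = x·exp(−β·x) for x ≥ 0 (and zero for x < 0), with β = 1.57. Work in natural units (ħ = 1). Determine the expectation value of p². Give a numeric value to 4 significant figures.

p² R = −ħ² d²R/dx²; ⟨p²⟩ = −ħ² ∫ R*·R'' dx / ∫|R|² dx.
Differentiate x·exp(−β·x) with the product rule; every integrand then reduces to terms xʲ·e^(−2βx) on [0, ∞), with ∫₀^∞ xʲ·e^(−2βx) dx = j!/(2β)^(j+1).
State is unnormalized: ∫|R|² dx = 0.064601, and ∫R*·(−ħ² R'') dx = 0.15924, so ⟨p²⟩ = 0.15924 / 0.064601.
⟨p²⟩ = 2.4649.

2.465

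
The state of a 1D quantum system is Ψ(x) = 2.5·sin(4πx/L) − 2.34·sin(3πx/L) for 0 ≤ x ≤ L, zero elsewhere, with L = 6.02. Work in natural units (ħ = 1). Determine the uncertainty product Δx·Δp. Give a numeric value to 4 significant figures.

Δx = √(⟨x²⟩−⟨x⟩²), Δp = √(⟨p²⟩−⟨p⟩²).
On 0 ≤ x ≤ L (j ≠ l): ∫sin²(jπx/L) dx = L/2, ∫sin(jπx/L)·sin(lπx/L) dx = 0; diagonal moments ∫x·sin²(jπx/L) dx = L²/4, ∫x²·sin²(jπx/L) dx = L³·(1/6 − 1/(4j²π²)); cross terms ∫x·sin(jπx/L)·sin(lπx/L) dx = 0 for j + l even and −4jlL²/(π²(j² − l²)²) for j + l odd, ∫x²·sin(jπx/L)·sin(lπx/L) dx = (−1)^(j+l)·4jlL³/(π²(j² − l²)²); higher powers the same way via product-to-sum and parts. d²/dx² sin(jπx/L) = −(jπ/L)²·sin(jπx/L); on 0 ≤ x ≤ L, ∫sin²(jπx/L) dx = L/2 and ∫sin(jπx/L)·sin(lπx/L) dx = 0 for j ≠ l, so only diagonal terms survive in ∫|Ψ|² and ∫Ψ·Ψ″; ∫Ψ·Ψ′ dx = [Ψ²/2] between the walls = 0.
Normalization: ∫|Ψ|² dx = 35.294.
⟨x⟩ = 4.2024, ⟨x²⟩ = 19.102 ⇒ Δx = 1.2007.
⟨p⟩ = 0.0000, ⟨p²⟩ = 3.4672 ⇒ Δp = 1.8620.
Δx·Δp = 2.2358.

2.236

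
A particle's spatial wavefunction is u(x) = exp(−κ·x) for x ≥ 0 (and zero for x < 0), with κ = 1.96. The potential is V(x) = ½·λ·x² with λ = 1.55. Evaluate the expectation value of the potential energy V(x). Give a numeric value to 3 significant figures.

0.101

⟨V⟩ = ∫ V(x)·|u|² dx / ∫|u|² dx.
Every integrand reduces to terms xʲ·e^(−2κx) on [0, ∞); use ∫₀^∞ xʲ·e^(−2κx) dx = j!/(2κ)^(j+1).
State is unnormalized: ∫|u|² dx = 0.25510, and ∫u*·V(x)·u dx = 0.025732, so ⟨V⟩ = 0.025732 / 0.25510.
⟨V⟩ = 0.10087.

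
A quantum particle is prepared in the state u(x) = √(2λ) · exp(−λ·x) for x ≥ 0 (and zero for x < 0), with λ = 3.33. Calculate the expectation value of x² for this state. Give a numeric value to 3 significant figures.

0.0451

⟨x²⟩ = ∫ x²·|u|² dx (integrals over the domain).
Every integrand reduces to terms xʲ·e^(−2λx) on [0, ∞); use ∫₀^∞ xʲ·e^(−2λx) dx = j!/(2λ)^(j+1).
⟨x²⟩ = 0.045090.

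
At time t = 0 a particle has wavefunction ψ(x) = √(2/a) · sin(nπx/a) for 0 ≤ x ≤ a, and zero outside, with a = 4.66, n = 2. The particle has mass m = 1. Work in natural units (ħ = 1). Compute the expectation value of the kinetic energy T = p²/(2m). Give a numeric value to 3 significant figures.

0.909

T = −(ħ²/2m) d²/dx², so ⟨T⟩ = −(ħ²/2m) ∫ ψ*·ψ'' dx; with m = 1.
d/dx sin(nπx/a) = (nπ/a)·cos(nπx/a) and d²/dx² sin(nπx/a) = −(nπ/a)²·sin(nπx/a); on 0 ≤ x ≤ a, ∫sin²(nπx/a) dx = a/2 and ∫sin(nπx/a)·cos(nπx/a) dx = 0.
⟨T⟩ = 0.90899.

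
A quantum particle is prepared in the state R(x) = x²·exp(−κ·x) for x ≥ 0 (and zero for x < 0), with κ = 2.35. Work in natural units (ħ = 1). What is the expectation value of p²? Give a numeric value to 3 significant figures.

1.84

p² R = −ħ² d²R/dx²; ⟨p²⟩ = −ħ² ∫ R*·R'' dx / ∫|R|² dx.
Differentiate x²·exp(−κ·x) with the product rule; every integrand then reduces to terms xʲ·e^(−2κx) on [0, ∞), with ∫₀^∞ xʲ·e^(−2κx) dx = j!/(2κ)^(j+1).
State is unnormalized: ∫|R|² dx = 0.010465, and ∫R*·(−ħ² R'') dx = 0.019264, so ⟨p²⟩ = 0.019264 / 0.010465.
⟨p²⟩ = 1.8408.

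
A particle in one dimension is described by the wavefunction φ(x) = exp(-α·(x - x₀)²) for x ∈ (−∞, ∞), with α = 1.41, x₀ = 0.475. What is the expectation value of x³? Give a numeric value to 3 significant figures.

⟨x³⟩ = ∫ x³·|φ|² dx / ∫|φ|² dx (integrals over the domain).
Gaussian moments (u = x − x₀): ∫u^(2j)·e^(−2αu²) du = (2j−1)!!/(4α)^j · √(π/(2α)), odd powers integrate to 0; here √(π/(2α)) = 1.0555.
State is unnormalized: ∫|φ|² dx = 1.0555, and ∫φ*·x³·φ dx = 0.37980, so ⟨x³⟩ = 0.37980 / 1.0555.
⟨x³⟩ = 0.35983.

0.360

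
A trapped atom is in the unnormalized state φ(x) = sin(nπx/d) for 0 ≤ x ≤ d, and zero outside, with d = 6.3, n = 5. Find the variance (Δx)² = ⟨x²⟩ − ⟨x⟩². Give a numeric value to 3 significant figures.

Compute ⟨x⟩ and ⟨x²⟩ separately, then (Δx)² = ⟨x²⟩ − ⟨x⟩².
With sin²θ = (1 − cos2θ)/2 on 0 ≤ x ≤ d: ∫sin²(nπx/d) dx = d/2, ∫x·sin²(nπx/d) dx = d²/4, ∫x²·sin²(nπx/d) dx = d³·(1/6 − 1/(4n²π²)); higher powers xᵏ the same way, integrating xᵏ·cos(2nπx/d) by parts.
Normalization: ∫|φ|² dx = 3.1500.
⟨x⟩ = 3.1500 and ⟨x²⟩ = 13.150.
(Δx)² = 13.150 − (3.1500)² = 3.2271.

3.23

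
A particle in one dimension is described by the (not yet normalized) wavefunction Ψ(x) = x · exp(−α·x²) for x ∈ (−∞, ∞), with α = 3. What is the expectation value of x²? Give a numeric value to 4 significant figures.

⟨x²⟩ = ∫ x²·|Ψ|² dx / ∫|Ψ|² dx (integrals over the domain).
Expand each integrand as polynomial × e^(−2αx²) and use ∫x^(2j)·e^(−2αx²) dx = (2j−1)!!/(4α)^j · √(π/(2α)), odd powers → 0; here √(π/(2α)) = 0.72360.
State is unnormalized: ∫|Ψ|² dx = 0.060300, and ∫Ψ*·x²·Ψ dx = 0.015075, so ⟨x²⟩ = 0.015075 / 0.060300.
⟨x²⟩ = 0.25000.

0.2500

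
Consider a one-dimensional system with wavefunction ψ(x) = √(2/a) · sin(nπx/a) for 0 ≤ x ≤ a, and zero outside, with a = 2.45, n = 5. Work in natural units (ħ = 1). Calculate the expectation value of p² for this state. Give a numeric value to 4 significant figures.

p² ψ = −ħ² d²ψ/dx²; ⟨p²⟩ = −ħ² ∫ ψ*·ψ'' dx.
d/dx sin(nπx/a) = (nπ/a)·cos(nπx/a) and d²/dx² sin(nπx/a) = −(nπ/a)²·sin(nπx/a); on 0 ≤ x ≤ a, ∫sin²(nπx/a) dx = a/2 and ∫sin(nπx/a)·cos(nπx/a) dx = 0.
⟨p²⟩ = 41.106.

41.11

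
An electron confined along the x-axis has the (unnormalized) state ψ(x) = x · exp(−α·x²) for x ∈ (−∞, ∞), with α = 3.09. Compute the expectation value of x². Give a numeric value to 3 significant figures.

⟨x²⟩ = ∫ x²·|ψ|² dx / ∫|ψ|² dx (integrals over the domain).
Expand each integrand as polynomial × e^(−2αx²) and use ∫x^(2j)·e^(−2αx²) dx = (2j−1)!!/(4α)^j · √(π/(2α)), odd powers → 0; here √(π/(2α)) = 0.71299.
State is unnormalized: ∫|ψ|² dx = 0.057685, and ∫ψ*·x²·ψ dx = 0.014001, so ⟨x²⟩ = 0.014001 / 0.057685.
⟨x²⟩ = 0.24272.

0.243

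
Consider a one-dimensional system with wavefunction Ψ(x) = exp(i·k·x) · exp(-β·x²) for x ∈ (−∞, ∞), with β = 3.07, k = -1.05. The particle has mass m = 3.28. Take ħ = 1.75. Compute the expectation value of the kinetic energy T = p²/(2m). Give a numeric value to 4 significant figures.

T = −(ħ²/2m) d²/dx², so ⟨T⟩ = −(ħ²/2m) ∫ Ψ*·Ψ'' dx / ∫|Ψ|² dx; with m = 3.28.
Gaussian moments: ∫x^(2j)·e^(−2βx²) dx = (2j−1)!!/(4β)^j · √(π/(2β)), odd powers integrate to 0; here √(π/(2β)) = 0.71530. Derivatives: Ψ′ = (ik − 2βx)·Ψ, Ψ″ = ((ik − 2βx)² − 2β)·Ψ; the odd-in-x pieces drop out.
State is unnormalized: ∫|Ψ|² dx = 0.71530, and ∫Ψ*·(−ħ²/2m · Ψ'') dx = 1.3933, so ⟨T⟩ = 1.3933 / 0.71530.
⟨T⟩ = 1.9479.

1.948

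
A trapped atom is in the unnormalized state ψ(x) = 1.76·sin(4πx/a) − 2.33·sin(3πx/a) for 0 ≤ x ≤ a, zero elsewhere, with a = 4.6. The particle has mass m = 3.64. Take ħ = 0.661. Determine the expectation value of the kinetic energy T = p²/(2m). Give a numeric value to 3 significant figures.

T = −(ħ²/2m) d²/dx², so ⟨T⟩ = −(ħ²/2m) ∫ ψ*·ψ'' dx / ∫|ψ|² dx; with m = 3.64.
d²/dx² sin(jπx/a) = −(jπ/a)²·sin(jπx/a); on 0 ≤ x ≤ a, ∫sin²(jπx/a) dx = a/2 and ∫sin(jπx/a)·sin(lπx/a) dx = 0 for j ≠ l, so only diagonal terms survive in ∫|ψ|² and ∫ψ·ψ″; ∫ψ·ψ′ dx = [ψ²/2] between the walls = 0.
State is unnormalized: ∫|ψ|² dx = 19.611, and ∫ψ*·(−ħ²/2m · ψ'') dx = 6.3369, so ⟨T⟩ = 6.3369 / 19.611.
⟨T⟩ = 0.32313.

0.323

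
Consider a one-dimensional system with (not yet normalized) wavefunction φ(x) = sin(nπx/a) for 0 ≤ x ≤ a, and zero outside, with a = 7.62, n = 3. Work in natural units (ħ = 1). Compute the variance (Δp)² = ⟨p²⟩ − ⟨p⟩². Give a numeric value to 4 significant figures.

Compute ⟨p⟩ and ⟨p²⟩ separately; (Δp)² = ⟨p²⟩ − ⟨p⟩².
d/dx sin(nπx/a) = (nπ/a)·cos(nπx/a) and d²/dx² sin(nπx/a) = −(nπ/a)²·sin(nπx/a); on 0 ≤ x ≤ a, ∫sin²(nπx/a) dx = a/2 and ∫sin(nπx/a)·cos(nπx/a) dx = 0.
Normalization: ∫|φ|² dx = 3.8100.
⟨p⟩ = 0.0000 and ⟨p²⟩ = 1.5298.
(Δp)² = 1.5298 − (0.0000)² = 1.5298.

1.530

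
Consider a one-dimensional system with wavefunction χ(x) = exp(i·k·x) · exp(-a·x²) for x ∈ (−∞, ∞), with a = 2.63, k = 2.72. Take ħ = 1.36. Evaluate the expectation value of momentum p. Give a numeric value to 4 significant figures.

3.699

p χ = −iħ dχ/dx; then ⟨p⟩ = ∫ χ*·(pχ) dx / ∫|χ|² dx.
Gaussian moments: ∫x^(2j)·e^(−2ax²) dx = (2j−1)!!/(4a)^j · √(π/(2a)), odd powers integrate to 0; here √(π/(2a)) = 0.77283. Derivatives: χ′ = (ik − 2ax)·χ, χ″ = ((ik − 2ax)² − 2a)·χ; the odd-in-x pieces drop out.
State is unnormalized: ∫|χ|² dx = 0.77283, and ∫χ*·(−iħ χ') dx = 2.8588, so ⟨p⟩ = 2.8588 / 0.77283.
⟨p⟩ = 3.6992.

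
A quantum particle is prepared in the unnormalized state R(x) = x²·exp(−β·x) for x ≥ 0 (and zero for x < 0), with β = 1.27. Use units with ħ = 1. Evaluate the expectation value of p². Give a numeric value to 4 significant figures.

0.5376

p² R = −ħ² d²R/dx²; ⟨p²⟩ = −ħ² ∫ R*·R'' dx / ∫|R|² dx.
Differentiate x²·exp(−β·x) with the product rule; every integrand then reduces to terms xʲ·e^(−2βx) on [0, ∞), with ∫₀^∞ xʲ·e^(−2βx) dx = j!/(2β)^(j+1).
State is unnormalized: ∫|R|² dx = 0.22701, and ∫R*·(−ħ² R'') dx = 0.12205, so ⟨p²⟩ = 0.12205 / 0.22701.
⟨p²⟩ = 0.53763.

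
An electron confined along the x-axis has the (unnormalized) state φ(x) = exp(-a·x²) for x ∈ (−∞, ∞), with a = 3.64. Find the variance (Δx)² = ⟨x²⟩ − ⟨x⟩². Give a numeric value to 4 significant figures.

Compute ⟨x⟩ and ⟨x²⟩ separately, then (Δx)² = ⟨x²⟩ − ⟨x⟩².
Gaussian moments: ∫x^(2j)·e^(−2ax²) dx = (2j−1)!!/(4a)^j · √(π/(2a)), odd powers integrate to 0; here √(π/(2a)) = 0.65692.
Normalization: ∫|φ|² dx = 0.65692.
⟨x⟩ = 0.0000 and ⟨x²⟩ = 0.068681.
(Δx)² = 0.068681 − (0.0000)² = 0.068681.

0.06868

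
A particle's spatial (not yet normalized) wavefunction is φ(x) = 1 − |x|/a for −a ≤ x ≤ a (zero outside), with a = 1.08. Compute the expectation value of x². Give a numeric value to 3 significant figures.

⟨x²⟩ = ∫ x²·|φ|² dx / ∫|φ|² dx (integrals over the domain).
φ is even, so ∫ over [−a, a] = 2∫₀ᵃ with φ = 1 − x/a there: ∫₀ᵃ (1 − x/a)² dx = a/3, ∫₀ᵃ x²(1 − x/a)² dx = a³/30, ∫₀ᵃ x⁴(1 − x/a)² dx = a⁵/105.
State is unnormalized: ∫|φ|² dx = 0.72000, and ∫φ*·x²·φ dx = 0.083981, so ⟨x²⟩ = 0.083981 / 0.72000.
⟨x²⟩ = 0.11664.

0.117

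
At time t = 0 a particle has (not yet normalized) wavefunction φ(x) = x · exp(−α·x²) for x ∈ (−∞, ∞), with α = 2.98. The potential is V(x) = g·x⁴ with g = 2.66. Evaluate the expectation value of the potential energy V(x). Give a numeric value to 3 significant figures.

0.281

⟨V⟩ = ∫ V(x)·|φ|² dx / ∫|φ|² dx.
Expand each integrand as polynomial × e^(−2αx²) and use ∫x^(2j)·e^(−2αx²) dx = (2j−1)!!/(4α)^j · √(π/(2α)), odd powers → 0; here √(π/(2α)) = 0.72603.
State is unnormalized: ∫|φ|² dx = 0.060908, and ∫φ*·V(x)·φ dx = 0.017104, so ⟨V⟩ = 0.017104 / 0.060908.
⟨V⟩ = 0.28082.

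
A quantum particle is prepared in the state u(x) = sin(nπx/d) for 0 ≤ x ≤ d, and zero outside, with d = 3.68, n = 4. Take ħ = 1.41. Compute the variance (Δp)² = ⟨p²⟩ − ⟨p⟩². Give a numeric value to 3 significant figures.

23.2

Compute ⟨p⟩ and ⟨p²⟩ separately; (Δp)² = ⟨p²⟩ − ⟨p⟩².
d/dx sin(nπx/d) = (nπ/d)·cos(nπx/d) and d²/dx² sin(nπx/d) = −(nπ/d)²·sin(nπx/d); on 0 ≤ x ≤ d, ∫sin²(nπx/d) dx = d/2 and ∫sin(nπx/d)·cos(nπx/d) dx = 0.
Normalization: ∫|u|² dx = 1.8400.
⟨p⟩ = 0.0000 and ⟨p²⟩ = 23.183.
(Δp)² = 23.183 − (0.0000)² = 23.183.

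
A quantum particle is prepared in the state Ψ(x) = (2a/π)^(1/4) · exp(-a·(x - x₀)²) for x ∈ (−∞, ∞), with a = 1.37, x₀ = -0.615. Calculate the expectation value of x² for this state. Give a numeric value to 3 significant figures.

⟨x²⟩ = ∫ x²·|Ψ|² dx (integrals over the domain).
Gaussian moments (u = x − x₀): ∫u^(2j)·e^(−2au²) du = (2j−1)!!/(4a)^j · √(π/(2a)), odd powers integrate to 0; here √(π/(2a)) = 1.0708.
⟨x²⟩ = 0.56071.

0.561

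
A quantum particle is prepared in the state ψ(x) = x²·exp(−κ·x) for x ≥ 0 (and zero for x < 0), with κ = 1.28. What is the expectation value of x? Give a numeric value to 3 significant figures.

1.95

⟨x⟩ = ∫ x·|ψ|² dx / ∫|ψ|² dx (integrals over the domain).
Every integrand reduces to terms xʲ·e^(−2κx) on [0, ∞); use ∫₀^∞ xʲ·e^(−2κx) dx = j!/(2κ)^(j+1).
State is unnormalized: ∫|ψ|² dx = 0.21828, and ∫ψ*·x·ψ dx = 0.42633, so ⟨x⟩ = 0.42633 / 0.21828.
⟨x⟩ = 1.9531.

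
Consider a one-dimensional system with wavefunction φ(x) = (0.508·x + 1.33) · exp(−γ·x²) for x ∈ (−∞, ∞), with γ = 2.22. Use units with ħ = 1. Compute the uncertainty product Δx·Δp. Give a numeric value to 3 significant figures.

0.500

Δx = √(⟨x²⟩−⟨x⟩²), Δp = √(⟨p²⟩−⟨p⟩²).
Expand each integrand as polynomial × e^(−2γx²) and use ∫x^(2j)·e^(−2γx²) dx = (2j−1)!!/(4γ)^j · √(π/(2γ)), odd powers → 0; here √(π/(2γ)) = 0.84117. Differentiate with the product rule, d/dx e^(−γx²) = −2γx·e^(−γx²).
Normalization: ∫|φ|² dx = 1.5124.
⟨x⟩ = 0.084635, ⟨x²⟩ = 0.11625 ⇒ Δx = 0.33029.
⟨p⟩ = 0.0000, ⟨p²⟩ = 2.2918 ⇒ Δp = 1.5139.
Δx·Δp = 0.50001.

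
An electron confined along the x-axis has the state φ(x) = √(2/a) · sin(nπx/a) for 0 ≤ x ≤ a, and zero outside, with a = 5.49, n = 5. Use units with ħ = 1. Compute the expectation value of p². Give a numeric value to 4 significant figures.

8.186

p² φ = −ħ² d²φ/dx²; ⟨p²⟩ = −ħ² ∫ φ*·φ'' dx.
d/dx sin(nπx/a) = (nπ/a)·cos(nπx/a) and d²/dx² sin(nπx/a) = −(nπ/a)²·sin(nπx/a); on 0 ≤ x ≤ a, ∫sin²(nπx/a) dx = a/2 and ∫sin(nπx/a)·cos(nπx/a) dx = 0.
⟨p²⟩ = 8.1864.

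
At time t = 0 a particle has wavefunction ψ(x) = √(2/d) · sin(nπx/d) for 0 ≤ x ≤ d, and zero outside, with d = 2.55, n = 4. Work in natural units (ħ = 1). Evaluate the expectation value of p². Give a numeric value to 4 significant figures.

24.29

p² ψ = −ħ² d²ψ/dx²; ⟨p²⟩ = −ħ² ∫ ψ*·ψ'' dx.
d/dx sin(nπx/d) = (nπ/d)·cos(nπx/d) and d²/dx² sin(nπx/d) = −(nπ/d)²·sin(nπx/d); on 0 ≤ x ≤ d, ∫sin²(nπx/d) dx = d/2 and ∫sin(nπx/d)·cos(nπx/d) dx = 0.
⟨p²⟩ = 24.285.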